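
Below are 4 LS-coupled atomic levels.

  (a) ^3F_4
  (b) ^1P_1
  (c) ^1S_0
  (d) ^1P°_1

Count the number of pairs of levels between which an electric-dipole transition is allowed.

2

(a)–(b): forbidden (parity, ΔS, ΔL, ΔJ).
(a)–(c): forbidden (parity, ΔS, ΔL, ΔJ).
(a)–(d): forbidden (ΔS, ΔL, ΔJ).
(b)–(c): forbidden (parity).
(b)–(d): allowed.
(c)–(d): allowed.
Allowed pairs: 2 of 6.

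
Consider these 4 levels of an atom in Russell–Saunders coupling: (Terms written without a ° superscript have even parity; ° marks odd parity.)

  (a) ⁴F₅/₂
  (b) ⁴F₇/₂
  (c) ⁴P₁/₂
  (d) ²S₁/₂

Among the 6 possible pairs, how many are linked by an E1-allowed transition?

(a)–(b): forbidden (parity).
(a)–(c): forbidden (parity, ΔL, ΔJ).
(a)–(d): forbidden (parity, ΔS, ΔL, ΔJ).
(b)–(c): forbidden (parity, ΔL, ΔJ).
(b)–(d): forbidden (parity, ΔS, ΔL, ΔJ).
(c)–(d): forbidden (parity, ΔS).
Allowed pairs: 0 of 6.

0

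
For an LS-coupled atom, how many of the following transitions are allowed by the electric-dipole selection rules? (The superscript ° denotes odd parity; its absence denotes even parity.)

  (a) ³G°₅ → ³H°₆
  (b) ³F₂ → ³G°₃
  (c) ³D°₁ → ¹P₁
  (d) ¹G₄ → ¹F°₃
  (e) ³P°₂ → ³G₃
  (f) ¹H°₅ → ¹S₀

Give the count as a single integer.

2

(a) forbidden (parity fails)
(b) allowed
(c) forbidden (ΔS fails)
(d) allowed
(e) forbidden (ΔL fails)
(f) forbidden (ΔL, ΔJ fail)
Total allowed: 2 of 6.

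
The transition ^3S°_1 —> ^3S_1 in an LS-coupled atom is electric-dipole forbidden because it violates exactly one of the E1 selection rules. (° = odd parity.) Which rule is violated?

Parity must change: odd → even — satisfied.
ΔS = 0: S: 1 → 1 — satisfied.
ΔL = 0, ±1 (not L=0↔0): L: 0 → 0, ΔL = +0 — violated.
ΔJ = 0, ±1 (not J=0↔0): J: 1 → 1, ΔJ = +0 — satisfied.

the L=0 ↔ L=0 exclusion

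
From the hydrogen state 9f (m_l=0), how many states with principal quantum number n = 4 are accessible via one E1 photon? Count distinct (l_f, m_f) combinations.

3

E1 requires Δl = ±1, so l_f ∈ {2, 4}; with 0 ≤ l_f ≤ n_f−1 = 3, the allowed l_f values are {2}.
For l_f = 2: m_f ∈ {m_i−1, m_i, m_i+1} ∩ [−2, 2] = {-1, 0, 1} → 3 states.
Total: 3.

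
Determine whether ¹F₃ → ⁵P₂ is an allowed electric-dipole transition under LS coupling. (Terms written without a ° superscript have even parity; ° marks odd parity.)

ΔJ = 0, ±1 (not J=0↔0): J: 3 → 2, ΔJ = -1 — ok.
ΔS = 0: S: 0 → 2 — fails.
Parity must change: even → even — fails.
ΔL = 0, ±1 (not L=0↔0): L: 3 → 1, ΔL = -2 — fails.
Rule(s) violated: parity, ΔS, ΔL.

forbidden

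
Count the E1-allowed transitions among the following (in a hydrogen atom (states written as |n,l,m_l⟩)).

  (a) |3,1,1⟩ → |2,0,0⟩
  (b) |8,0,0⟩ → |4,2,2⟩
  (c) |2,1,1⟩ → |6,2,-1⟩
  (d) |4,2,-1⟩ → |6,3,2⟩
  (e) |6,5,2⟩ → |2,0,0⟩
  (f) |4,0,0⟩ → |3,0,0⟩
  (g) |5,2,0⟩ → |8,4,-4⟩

(a) allowed
(b) forbidden — Δl = +2 (E1 requires Δl = ±1); Δm_l = +2 (E1 requires Δm_l = 0, ±1)
(c) forbidden — Δm_l = -2 (E1 requires Δm_l = 0, ±1)
(d) forbidden — Δm_l = +3 (E1 requires Δm_l = 0, ±1)
(e) forbidden — Δl = -5 (E1 requires Δl = ±1); Δm_l = -2 (E1 requires Δm_l = 0, ±1)
(f) forbidden — Δl = +0 (E1 requires Δl = ±1)
(g) forbidden — Δl = +2 (E1 requires Δl = ±1); Δm_l = -4 (E1 requires Δm_l = 0, ±1)
Total allowed: 1 of 7.

1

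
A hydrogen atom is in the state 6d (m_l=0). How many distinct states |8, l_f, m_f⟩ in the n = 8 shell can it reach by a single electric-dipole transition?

E1 requires Δl = ±1, so l_f ∈ {1, 3}; with 0 ≤ l_f ≤ n_f−1 = 7, the allowed l_f values are {1, 3}.
For l_f = 1: m_f ∈ {m_i−1, m_i, m_i+1} ∩ [−1, 1] = {-1, 0, 1} → 3 states.
For l_f = 3: m_f ∈ {m_i−1, m_i, m_i+1} ∩ [−3, 3] = {-1, 0, 1} → 3 states.
Total: 6.

6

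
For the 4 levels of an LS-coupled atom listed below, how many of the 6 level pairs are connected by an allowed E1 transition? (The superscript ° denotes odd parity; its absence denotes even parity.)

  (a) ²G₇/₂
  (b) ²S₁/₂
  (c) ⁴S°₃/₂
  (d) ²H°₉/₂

1

(a)–(b): forbidden (parity, ΔL, ΔJ).
(a)–(c): forbidden (ΔS, ΔL, ΔJ).
(a)–(d): allowed.
(b)–(c): forbidden (ΔS, ΔL).
(b)–(d): forbidden (ΔL, ΔJ).
(c)–(d): forbidden (parity, ΔS, ΔL, ΔJ).
Allowed pairs: 1 of 6.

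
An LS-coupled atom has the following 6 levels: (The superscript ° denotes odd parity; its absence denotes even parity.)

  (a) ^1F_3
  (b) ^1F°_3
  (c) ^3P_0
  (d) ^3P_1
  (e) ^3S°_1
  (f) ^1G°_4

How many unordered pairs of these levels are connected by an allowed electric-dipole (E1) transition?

4

(a)–(b): allowed.
(a)–(c): forbidden (parity, ΔS, ΔL, ΔJ).
(a)–(d): forbidden (parity, ΔS, ΔL, ΔJ).
(a)–(e): forbidden (ΔS, ΔL, ΔJ).
(a)–(f): allowed.
(b)–(c): forbidden (ΔS, ΔL, ΔJ).
(b)–(d): forbidden (ΔS, ΔL, ΔJ).
(b)–(e): forbidden (parity, ΔS, ΔL, ΔJ).
(b)–(f): forbidden (parity).
(c)–(d): forbidden (parity).
(c)–(e): allowed.
(c)–(f): forbidden (ΔS, ΔL, ΔJ).
(d)–(e): allowed.
(d)–(f): forbidden (ΔS, ΔL, ΔJ).
(e)–(f): forbidden (parity, ΔS, ΔL, ΔJ).
Allowed pairs: 4 of 15.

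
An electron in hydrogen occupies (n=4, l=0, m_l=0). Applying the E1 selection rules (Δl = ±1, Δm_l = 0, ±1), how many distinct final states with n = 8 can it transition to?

E1 requires Δl = ±1, so l_f ∈ {-1, 1}; with 0 ≤ l_f ≤ n_f−1 = 7, the allowed l_f values are {1}.
For l_f = 1: m_f ∈ {m_i−1, m_i, m_i+1} ∩ [−1, 1] = {-1, 0, 1} → 3 states.
Total: 3.

3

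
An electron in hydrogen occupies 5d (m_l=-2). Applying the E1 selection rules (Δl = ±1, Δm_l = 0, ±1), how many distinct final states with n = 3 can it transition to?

E1 requires Δl = ±1, so l_f ∈ {1, 3}; with 0 ≤ l_f ≤ n_f−1 = 2, the allowed l_f values are {1}.
For l_f = 1: m_f ∈ {m_i−1, m_i, m_i+1} ∩ [−1, 1] = {-1} → 1 state.
Total: 1.

1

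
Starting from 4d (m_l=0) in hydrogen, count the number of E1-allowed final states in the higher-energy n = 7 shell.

6

E1 requires Δl = ±1, so l_f ∈ {1, 3}; with 0 ≤ l_f ≤ n_f−1 = 6, the allowed l_f values are {1, 3}.
For l_f = 1: m_f ∈ {m_i−1, m_i, m_i+1} ∩ [−1, 1] = {-1, 0, 1} → 3 states.
For l_f = 3: m_f ∈ {m_i−1, m_i, m_i+1} ∩ [−3, 3] = {-1, 0, 1} → 3 states.
Total: 6.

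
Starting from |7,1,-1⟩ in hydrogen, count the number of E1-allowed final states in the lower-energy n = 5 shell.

4

E1 requires Δl = ±1, so l_f ∈ {0, 2}; with 0 ≤ l_f ≤ n_f−1 = 4, the allowed l_f values are {0, 2}.
For l_f = 0: m_f ∈ {m_i−1, m_i, m_i+1} ∩ [−0, 0] = {0} → 1 state.
For l_f = 2: m_f ∈ {m_i−1, m_i, m_i+1} ∩ [−2, 2] = {-2, -1, 0} → 3 states.
Total: 4.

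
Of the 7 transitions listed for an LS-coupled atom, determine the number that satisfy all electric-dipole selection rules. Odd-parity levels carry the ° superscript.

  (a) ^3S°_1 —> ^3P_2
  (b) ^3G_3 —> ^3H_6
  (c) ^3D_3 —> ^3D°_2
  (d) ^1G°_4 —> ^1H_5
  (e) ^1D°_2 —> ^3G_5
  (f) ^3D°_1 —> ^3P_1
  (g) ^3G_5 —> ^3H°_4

5

(a) allowed
(b) forbidden (parity, ΔJ fail)
(c) allowed
(d) allowed
(e) forbidden (ΔS, ΔL, ΔJ fail)
(f) allowed
(g) allowed
Total allowed: 5 of 7.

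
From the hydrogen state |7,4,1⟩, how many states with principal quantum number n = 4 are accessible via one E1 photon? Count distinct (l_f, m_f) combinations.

3

E1 requires Δl = ±1, so l_f ∈ {3, 5}; with 0 ≤ l_f ≤ n_f−1 = 3, the allowed l_f values are {3}.
For l_f = 3: m_f ∈ {m_i−1, m_i, m_i+1} ∩ [−3, 3] = {0, 1, 2} → 3 states.
Total: 3.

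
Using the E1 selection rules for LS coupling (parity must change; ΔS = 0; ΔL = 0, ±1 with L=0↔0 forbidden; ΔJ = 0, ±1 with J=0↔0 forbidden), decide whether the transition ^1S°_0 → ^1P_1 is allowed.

allowed

Parity must change: odd → even — ✓.
ΔS = 0: S: 0 → 0 — ✓.
ΔL = 0, ±1 (not L=0↔0): L: 0 → 1, ΔL = +1 — ✓.
ΔJ = 0, ±1 (not J=0↔0): J: 0 → 1, ΔJ = +1 — ✓.
All four E1 rules are satisfied.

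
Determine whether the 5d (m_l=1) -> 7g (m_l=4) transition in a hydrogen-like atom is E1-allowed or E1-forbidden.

l: 2 → 4 (Δl = +2). Δl = ±1 fails.
m_l: 1 → 4 (Δm_l = +3). |Δm_l| ≤ 1 fails.
The transition is electric-dipole forbidden.

forbidden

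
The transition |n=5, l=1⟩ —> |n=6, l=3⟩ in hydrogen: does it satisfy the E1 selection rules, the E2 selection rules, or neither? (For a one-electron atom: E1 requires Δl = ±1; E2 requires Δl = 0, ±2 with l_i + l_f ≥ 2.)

E2

Δl = 3 − 1 = +2; l_i + l_f = 4.
E1 (Δl = ±1): not satisfied.
E2 (Δl = 0,±2, l_i+l_f ≥ 2): satisfied.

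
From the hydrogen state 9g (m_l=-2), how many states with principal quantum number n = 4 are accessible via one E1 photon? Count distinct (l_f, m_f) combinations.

3

E1 requires Δl = ±1, so l_f ∈ {3, 5}; with 0 ≤ l_f ≤ n_f−1 = 3, the allowed l_f values are {3}.
For l_f = 3: m_f ∈ {m_i−1, m_i, m_i+1} ∩ [−3, 3] = {-3, -2, -1} → 3 states.
Total: 3.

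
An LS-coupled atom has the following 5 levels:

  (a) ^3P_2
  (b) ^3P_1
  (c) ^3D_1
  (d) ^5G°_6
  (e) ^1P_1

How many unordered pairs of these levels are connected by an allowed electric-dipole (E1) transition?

(a)–(b): forbidden (parity).
(a)–(c): forbidden (parity).
(a)–(d): forbidden (ΔS, ΔL, ΔJ).
(a)–(e): forbidden (parity, ΔS).
(b)–(c): forbidden (parity).
(b)–(d): forbidden (ΔS, ΔL, ΔJ).
(b)–(e): forbidden (parity, ΔS).
(c)–(d): forbidden (ΔS, ΔL, ΔJ).
(c)–(e): forbidden (parity, ΔS).
(d)–(e): forbidden (ΔS, ΔL, ΔJ).
Allowed pairs: 0 of 10.

0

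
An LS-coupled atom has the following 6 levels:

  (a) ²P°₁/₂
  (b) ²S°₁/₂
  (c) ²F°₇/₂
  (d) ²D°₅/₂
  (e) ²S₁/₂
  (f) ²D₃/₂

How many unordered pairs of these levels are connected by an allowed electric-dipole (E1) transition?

(a)–(b): forbidden (parity).
(a)–(c): forbidden (parity, ΔL, ΔJ).
(a)–(d): forbidden (parity, ΔJ).
(a)–(e): allowed.
(a)–(f): allowed.
(b)–(c): forbidden (parity, ΔL, ΔJ).
(b)–(d): forbidden (parity, ΔL, ΔJ).
(b)–(e): forbidden (ΔL).
(b)–(f): forbidden (ΔL).
(c)–(d): forbidden (parity).
(c)–(e): forbidden (ΔL, ΔJ).
(c)–(f): forbidden (ΔJ).
(d)–(e): forbidden (ΔL, ΔJ).
(d)–(f): allowed.
(e)–(f): forbidden (parity, ΔL).
Allowed pairs: 3 of 15.

3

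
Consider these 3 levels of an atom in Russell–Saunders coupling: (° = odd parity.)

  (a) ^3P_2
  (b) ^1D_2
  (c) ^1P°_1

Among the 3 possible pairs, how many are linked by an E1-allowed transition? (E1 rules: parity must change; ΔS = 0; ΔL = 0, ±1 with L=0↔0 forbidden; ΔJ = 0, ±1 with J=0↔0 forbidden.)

1

(a)–(b): forbidden (parity, ΔS).
(a)–(c): forbidden (ΔS).
(b)–(c): allowed.
Allowed pairs: 1 of 3.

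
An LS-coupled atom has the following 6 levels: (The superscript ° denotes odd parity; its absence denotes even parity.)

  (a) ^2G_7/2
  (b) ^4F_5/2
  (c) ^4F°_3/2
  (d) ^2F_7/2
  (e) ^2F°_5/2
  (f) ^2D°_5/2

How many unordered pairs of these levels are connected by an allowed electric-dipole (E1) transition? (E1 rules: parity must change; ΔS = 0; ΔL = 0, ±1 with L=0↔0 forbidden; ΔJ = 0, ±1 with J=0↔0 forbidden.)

4

(a)–(b): forbidden (parity, ΔS).
(a)–(c): forbidden (ΔS, ΔJ).
(a)–(d): forbidden (parity).
(a)–(e): allowed.
(a)–(f): forbidden (ΔL).
(b)–(c): allowed.
(b)–(d): forbidden (parity, ΔS).
(b)–(e): forbidden (ΔS).
(b)–(f): forbidden (ΔS).
(c)–(d): forbidden (ΔS, ΔJ).
(c)–(e): forbidden (parity, ΔS).
(c)–(f): forbidden (parity, ΔS).
(d)–(e): allowed.
(d)–(f): allowed.
(e)–(f): forbidden (parity).
Allowed pairs: 4 of 15.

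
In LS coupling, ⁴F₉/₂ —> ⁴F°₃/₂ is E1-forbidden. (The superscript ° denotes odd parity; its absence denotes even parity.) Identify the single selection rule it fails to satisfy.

Reading off the term symbols: S 3/2→3/2, L 3→3, J 9/2→3/2, parity even→odd.
Parity must change: even → odd — passes.
ΔS = 0: S: 3/2 → 3/2 — passes.
ΔL = 0, ±1 (not L=0↔0): L: 3 → 3, ΔL = +0 — passes.
ΔJ = 0, ±1 (not J=0↔0): J: 9/2 → 3/2, ΔJ = -3 — fails.

the ΔJ = 0, ±1 rule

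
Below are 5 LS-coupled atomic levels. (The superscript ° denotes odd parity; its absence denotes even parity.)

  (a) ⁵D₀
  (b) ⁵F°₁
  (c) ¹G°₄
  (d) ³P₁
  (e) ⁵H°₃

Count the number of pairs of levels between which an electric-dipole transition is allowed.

1

(a)–(b): allowed.
(a)–(c): forbidden (ΔS, ΔL, ΔJ).
(a)–(d): forbidden (parity, ΔS).
(a)–(e): forbidden (ΔL, ΔJ).
(b)–(c): forbidden (parity, ΔS, ΔJ).
(b)–(d): forbidden (ΔS, ΔL).
(b)–(e): forbidden (parity, ΔL, ΔJ).
(c)–(d): forbidden (ΔS, ΔL, ΔJ).
(c)–(e): forbidden (parity, ΔS).
(d)–(e): forbidden (ΔS, ΔL, ΔJ).
Allowed pairs: 1 of 10.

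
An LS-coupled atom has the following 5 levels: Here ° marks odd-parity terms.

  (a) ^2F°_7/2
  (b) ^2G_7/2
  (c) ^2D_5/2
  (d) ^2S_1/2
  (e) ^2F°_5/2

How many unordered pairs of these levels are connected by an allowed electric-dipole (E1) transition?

(a)–(b): allowed.
(a)–(c): allowed.
(a)–(d): forbidden (ΔL, ΔJ).
(a)–(e): forbidden (parity).
(b)–(c): forbidden (parity, ΔL).
(b)–(d): forbidden (parity, ΔL, ΔJ).
(b)–(e): allowed.
(c)–(d): forbidden (parity, ΔL, ΔJ).
(c)–(e): allowed.
(d)–(e): forbidden (ΔL, ΔJ).
Allowed pairs: 4 of 10.

4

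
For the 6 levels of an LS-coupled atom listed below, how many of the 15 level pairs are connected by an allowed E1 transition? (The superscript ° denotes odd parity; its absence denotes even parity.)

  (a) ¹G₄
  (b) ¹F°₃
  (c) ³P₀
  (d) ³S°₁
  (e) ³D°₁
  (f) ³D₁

4

(a)–(b): allowed.
(a)–(c): forbidden (parity, ΔS, ΔL, ΔJ).
(a)–(d): forbidden (ΔS, ΔL, ΔJ).
(a)–(e): forbidden (ΔS, ΔL, ΔJ).
(a)–(f): forbidden (parity, ΔS, ΔL, ΔJ).
(b)–(c): forbidden (ΔS, ΔL, ΔJ).
(b)–(d): forbidden (parity, ΔS, ΔL, ΔJ).
(b)–(e): forbidden (parity, ΔS, ΔJ).
(b)–(f): forbidden (ΔS, ΔJ).
(c)–(d): allowed.
(c)–(e): allowed.
(c)–(f): forbidden (parity).
(d)–(e): forbidden (parity, ΔL).
(d)–(f): forbidden (ΔL).
(e)–(f): allowed.
Allowed pairs: 4 of 15.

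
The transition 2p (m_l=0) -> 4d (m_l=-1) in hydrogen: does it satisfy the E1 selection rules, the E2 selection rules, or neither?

Δl = 2 − 1 = +1; l_i + l_f = 3.
Δm_l = -1.
E1 (Δl = ±1, |Δm_l| ≤ 1): satisfied.
E2 (Δl = 0,±2, l_i+l_f ≥ 2, |Δm_l| ≤ 2): not satisfied.

E1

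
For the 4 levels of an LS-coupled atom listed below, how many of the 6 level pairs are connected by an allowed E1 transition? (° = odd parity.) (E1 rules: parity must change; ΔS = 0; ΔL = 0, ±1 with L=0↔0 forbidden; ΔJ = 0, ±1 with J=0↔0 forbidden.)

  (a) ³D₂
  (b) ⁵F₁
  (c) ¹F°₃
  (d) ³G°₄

0

(a)–(b): forbidden (parity, ΔS).
(a)–(c): forbidden (ΔS).
(a)–(d): forbidden (ΔL, ΔJ).
(b)–(c): forbidden (ΔS, ΔJ).
(b)–(d): forbidden (ΔS, ΔJ).
(c)–(d): forbidden (parity, ΔS).
Allowed pairs: 0 of 6.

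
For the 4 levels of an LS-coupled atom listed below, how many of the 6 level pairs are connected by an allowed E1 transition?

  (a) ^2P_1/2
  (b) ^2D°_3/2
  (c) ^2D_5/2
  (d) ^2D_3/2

3

(a)–(b): allowed.
(a)–(c): forbidden (parity, ΔJ).
(a)–(d): forbidden (parity).
(b)–(c): allowed.
(b)–(d): allowed.
(c)–(d): forbidden (parity).
Allowed pairs: 3 of 6.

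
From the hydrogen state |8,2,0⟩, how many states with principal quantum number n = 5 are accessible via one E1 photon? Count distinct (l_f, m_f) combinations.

E1 requires Δl = ±1, so l_f ∈ {1, 3}; with 0 ≤ l_f ≤ n_f−1 = 4, the allowed l_f values are {1, 3}.
For l_f = 1: m_f ∈ {m_i−1, m_i, m_i+1} ∩ [−1, 1] = {-1, 0, 1} → 3 states.
For l_f = 3: m_f ∈ {m_i−1, m_i, m_i+1} ∩ [−3, 3] = {-1, 0, 1} → 3 states.
Total: 6.

6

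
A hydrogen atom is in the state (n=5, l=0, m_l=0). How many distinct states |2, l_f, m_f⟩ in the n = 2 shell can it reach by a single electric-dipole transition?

E1 requires Δl = ±1, so l_f ∈ {-1, 1}; with 0 ≤ l_f ≤ n_f−1 = 1, the allowed l_f values are {1}.
For l_f = 1: m_f ∈ {m_i−1, m_i, m_i+1} ∩ [−1, 1] = {-1, 0, 1} → 3 states.
Total: 3.

3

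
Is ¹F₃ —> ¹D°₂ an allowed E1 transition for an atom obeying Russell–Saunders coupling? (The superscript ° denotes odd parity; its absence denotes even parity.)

Reading off the term symbols: S 0→0, L 3→2, J 3→2, parity even→odd.
ΔS = 0: S: 0 → 0 — passes.
ΔL = 0, ±1 (not L=0↔0): L: 3 → 2, ΔL = -1 — passes.
ΔJ = 0, ±1 (not J=0↔0): J: 3 → 2, ΔJ = -1 — passes.
Parity must change: even → odd — passes.
All four E1 rules are satisfied.

allowed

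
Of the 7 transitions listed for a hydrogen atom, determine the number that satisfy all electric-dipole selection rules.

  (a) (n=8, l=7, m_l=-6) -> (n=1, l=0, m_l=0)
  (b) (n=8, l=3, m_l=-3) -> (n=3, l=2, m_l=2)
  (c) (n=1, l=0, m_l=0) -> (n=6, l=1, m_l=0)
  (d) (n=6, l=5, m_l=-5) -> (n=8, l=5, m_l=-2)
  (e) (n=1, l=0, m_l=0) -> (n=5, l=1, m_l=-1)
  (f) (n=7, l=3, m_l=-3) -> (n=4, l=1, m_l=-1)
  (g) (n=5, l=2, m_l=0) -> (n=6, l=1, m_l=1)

3

(a) forbidden — Δl = -7 (E1 requires Δl = ±1); Δm_l = +6 (E1 requires Δm_l = 0, ±1)
(b) forbidden — Δm_l = +5 (E1 requires Δm_l = 0, ±1)
(c) allowed
(d) forbidden — Δl = +0 (E1 requires Δl = ±1); Δm_l = +3 (E1 requires Δm_l = 0, ±1)
(e) allowed
(f) forbidden — Δl = -2 (E1 requires Δl = ±1); Δm_l = +2 (E1 requires Δm_l = 0, ±1)
(g) allowed
Total allowed: 3 of 7.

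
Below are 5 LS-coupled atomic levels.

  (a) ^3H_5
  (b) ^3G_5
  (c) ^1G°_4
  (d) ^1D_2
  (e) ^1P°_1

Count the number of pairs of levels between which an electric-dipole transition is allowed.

1

(a)–(b): forbidden (parity).
(a)–(c): forbidden (ΔS).
(a)–(d): forbidden (parity, ΔS, ΔL, ΔJ).
(a)–(e): forbidden (ΔS, ΔL, ΔJ).
(b)–(c): forbidden (ΔS).
(b)–(d): forbidden (parity, ΔS, ΔL, ΔJ).
(b)–(e): forbidden (ΔS, ΔL, ΔJ).
(c)–(d): forbidden (ΔL, ΔJ).
(c)–(e): forbidden (parity, ΔL, ΔJ).
(d)–(e): allowed.
Allowed pairs: 1 of 10.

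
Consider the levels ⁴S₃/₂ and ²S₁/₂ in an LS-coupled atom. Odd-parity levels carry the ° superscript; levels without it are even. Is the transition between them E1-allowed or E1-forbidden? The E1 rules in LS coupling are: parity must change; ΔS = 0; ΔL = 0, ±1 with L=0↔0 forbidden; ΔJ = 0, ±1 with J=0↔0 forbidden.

Reading off the term symbols: S 3/2→1/2, L 0→0, J 3/2→1/2, parity even→even.
ΔJ = 0, ±1 (not J=0↔0): J: 3/2 → 1/2, ΔJ = -1 — ✓.
Parity must change: even → even — ✗.
ΔS = 0: S: 3/2 → 1/2 — ✗.
ΔL = 0, ±1 (not L=0↔0): L: 0 → 0, ΔL = +0 — ✗.
Rule(s) violated: parity, ΔS, ΔL.

forbidden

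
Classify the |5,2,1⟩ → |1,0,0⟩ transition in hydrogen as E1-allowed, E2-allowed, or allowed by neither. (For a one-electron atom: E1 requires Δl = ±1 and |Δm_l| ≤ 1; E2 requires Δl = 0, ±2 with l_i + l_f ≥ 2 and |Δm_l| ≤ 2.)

E2

Δl = 0 − 2 = -2; l_i + l_f = 2.
Δm_l = -1.
E1 (Δl = ±1, |Δm_l| ≤ 1): not satisfied.
E2 (Δl = 0,±2, l_i+l_f ≥ 2, |Δm_l| ≤ 2): satisfied.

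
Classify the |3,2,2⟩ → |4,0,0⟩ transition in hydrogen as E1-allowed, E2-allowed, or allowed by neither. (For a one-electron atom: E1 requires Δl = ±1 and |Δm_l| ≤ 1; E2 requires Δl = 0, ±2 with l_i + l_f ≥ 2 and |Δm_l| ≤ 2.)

E2

Δl = 0 − 2 = -2; l_i + l_f = 2.
Δm_l = -2.
E1 (Δl = ±1, |Δm_l| ≤ 1): not satisfied.
E2 (Δl = 0,±2, l_i+l_f ≥ 2, |Δm_l| ≤ 2): satisfied.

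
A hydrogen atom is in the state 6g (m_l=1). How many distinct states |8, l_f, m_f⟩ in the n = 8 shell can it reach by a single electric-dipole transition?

6

E1 requires Δl = ±1, so l_f ∈ {3, 5}; with 0 ≤ l_f ≤ n_f−1 = 7, the allowed l_f values are {3, 5}.
For l_f = 3: m_f ∈ {m_i−1, m_i, m_i+1} ∩ [−3, 3] = {0, 1, 2} → 3 states.
For l_f = 5: m_f ∈ {m_i−1, m_i, m_i+1} ∩ [−5, 5] = {0, 1, 2} → 3 states.
Total: 6.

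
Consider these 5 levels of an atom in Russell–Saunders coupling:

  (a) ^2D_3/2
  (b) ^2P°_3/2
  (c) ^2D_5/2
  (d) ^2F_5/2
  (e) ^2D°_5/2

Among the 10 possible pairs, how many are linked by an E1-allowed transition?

(a)–(b): allowed.
(a)–(c): forbidden (parity).
(a)–(d): forbidden (parity).
(a)–(e): allowed.
(b)–(c): allowed.
(b)–(d): forbidden (ΔL).
(b)–(e): forbidden (parity).
(c)–(d): forbidden (parity).
(c)–(e): allowed.
(d)–(e): allowed.
Allowed pairs: 5 of 10.

5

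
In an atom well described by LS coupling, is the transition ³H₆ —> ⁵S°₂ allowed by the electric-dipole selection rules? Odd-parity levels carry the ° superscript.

forbidden

Parity must change: even → odd — ✓.
ΔS = 0: S: 1 → 2 — ✗.
ΔL = 0, ±1 (not L=0↔0): L: 5 → 0, ΔL = -5 — ✗.
ΔJ = 0, ±1 (not J=0↔0): J: 6 → 2, ΔJ = -4 — ✗.
Rule(s) violated: ΔS, ΔL, ΔJ.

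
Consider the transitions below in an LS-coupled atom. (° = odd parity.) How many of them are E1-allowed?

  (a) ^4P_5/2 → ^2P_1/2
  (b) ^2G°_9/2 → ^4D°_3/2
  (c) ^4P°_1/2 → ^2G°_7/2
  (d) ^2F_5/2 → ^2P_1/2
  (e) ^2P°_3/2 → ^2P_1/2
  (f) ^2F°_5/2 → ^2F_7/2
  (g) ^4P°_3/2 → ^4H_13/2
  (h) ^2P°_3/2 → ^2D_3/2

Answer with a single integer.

3

(a) forbidden (parity, ΔS, ΔJ fail)
(b) forbidden (parity, ΔS, ΔL, ΔJ fail)
(c) forbidden (parity, ΔS, ΔL, ΔJ fail)
(d) forbidden (parity, ΔL, ΔJ fail)
(e) allowed
(f) allowed
(g) forbidden (ΔL, ΔJ fail)
(h) allowed
Total allowed: 3 of 8.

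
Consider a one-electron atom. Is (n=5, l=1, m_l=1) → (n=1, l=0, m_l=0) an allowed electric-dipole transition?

allowed

l: 1 → 0 (Δl = -1). Δl = ±1 satisfied.
Δm_l = 0 − (1) = -1. E1 requires Δm_l = 0, ±1: satisfied.
All E1 selection rules are satisfied.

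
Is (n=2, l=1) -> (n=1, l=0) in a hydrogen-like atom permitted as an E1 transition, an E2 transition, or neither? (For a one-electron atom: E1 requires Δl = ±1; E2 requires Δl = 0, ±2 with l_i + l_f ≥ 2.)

E1

Δl = 0 − 1 = -1; l_i + l_f = 1.
E1 (Δl = ±1): satisfied.
E2 (Δl = 0,±2, l_i+l_f ≥ 2): not satisfied.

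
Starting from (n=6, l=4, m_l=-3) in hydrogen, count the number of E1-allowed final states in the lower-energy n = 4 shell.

E1 requires Δl = ±1, so l_f ∈ {3, 5}; with 0 ≤ l_f ≤ n_f−1 = 3, the allowed l_f values are {3}.
For l_f = 3: m_f ∈ {m_i−1, m_i, m_i+1} ∩ [−3, 3] = {-3, -2} → 2 states.
Total: 2.

2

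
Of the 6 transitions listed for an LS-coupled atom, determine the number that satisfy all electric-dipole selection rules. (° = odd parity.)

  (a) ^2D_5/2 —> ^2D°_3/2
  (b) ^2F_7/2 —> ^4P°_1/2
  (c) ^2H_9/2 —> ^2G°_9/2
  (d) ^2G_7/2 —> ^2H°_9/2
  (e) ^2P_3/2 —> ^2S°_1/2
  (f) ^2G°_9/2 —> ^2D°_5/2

(a) allowed
(b) forbidden (ΔS, ΔL, ΔJ fail)
(c) allowed
(d) allowed
(e) allowed
(f) forbidden (parity, ΔL, ΔJ fail)
Total allowed: 4 of 6.

4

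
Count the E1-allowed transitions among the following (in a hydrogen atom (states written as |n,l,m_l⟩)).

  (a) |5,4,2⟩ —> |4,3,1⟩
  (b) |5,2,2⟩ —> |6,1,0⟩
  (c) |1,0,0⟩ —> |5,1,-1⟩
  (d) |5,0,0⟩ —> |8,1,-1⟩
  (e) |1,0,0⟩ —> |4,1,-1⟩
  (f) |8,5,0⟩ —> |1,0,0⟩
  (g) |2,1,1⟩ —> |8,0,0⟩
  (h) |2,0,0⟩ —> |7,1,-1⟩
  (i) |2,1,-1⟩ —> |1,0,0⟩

7

(a) allowed
(b) forbidden — Δm_l = -2 (E1 requires Δm_l = 0, ±1)
(c) allowed
(d) allowed
(e) allowed
(f) forbidden — Δl = -5 (E1 requires Δl = ±1)
(g) allowed
(h) allowed
(i) allowed
Total allowed: 7 of 9.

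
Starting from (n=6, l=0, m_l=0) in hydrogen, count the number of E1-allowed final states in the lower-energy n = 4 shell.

3

E1 requires Δl = ±1, so l_f ∈ {-1, 1}; with 0 ≤ l_f ≤ n_f−1 = 3, the allowed l_f values are {1}.
For l_f = 1: m_f ∈ {m_i−1, m_i, m_i+1} ∩ [−1, 1] = {-1, 0, 1} → 3 states.
Total: 3.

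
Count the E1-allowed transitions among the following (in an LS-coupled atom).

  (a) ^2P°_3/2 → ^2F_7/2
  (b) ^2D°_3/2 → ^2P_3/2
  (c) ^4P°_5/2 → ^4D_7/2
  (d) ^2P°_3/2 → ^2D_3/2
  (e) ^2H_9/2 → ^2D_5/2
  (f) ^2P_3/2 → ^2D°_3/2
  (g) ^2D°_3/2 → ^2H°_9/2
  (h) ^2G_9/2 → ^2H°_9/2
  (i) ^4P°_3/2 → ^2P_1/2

5

(a) forbidden (ΔL, ΔJ fail)
(b) allowed
(c) allowed
(d) allowed
(e) forbidden (parity, ΔL, ΔJ fail)
(f) allowed
(g) forbidden (parity, ΔL, ΔJ fail)
(h) allowed
(i) forbidden (ΔS fails)
Total allowed: 5 of 9.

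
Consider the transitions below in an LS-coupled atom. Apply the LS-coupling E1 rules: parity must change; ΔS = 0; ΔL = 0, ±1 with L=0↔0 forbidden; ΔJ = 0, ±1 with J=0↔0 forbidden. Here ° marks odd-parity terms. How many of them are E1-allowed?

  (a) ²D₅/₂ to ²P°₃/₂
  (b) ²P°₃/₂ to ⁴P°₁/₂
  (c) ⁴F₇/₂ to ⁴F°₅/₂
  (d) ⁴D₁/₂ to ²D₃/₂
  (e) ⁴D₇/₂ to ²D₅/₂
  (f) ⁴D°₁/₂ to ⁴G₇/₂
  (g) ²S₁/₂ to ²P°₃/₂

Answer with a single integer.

(a) allowed
(b) forbidden (parity, ΔS fail)
(c) allowed
(d) forbidden (parity, ΔS fail)
(e) forbidden (parity, ΔS fail)
(f) forbidden (ΔL, ΔJ fail)
(g) allowed
Total allowed: 3 of 7.

3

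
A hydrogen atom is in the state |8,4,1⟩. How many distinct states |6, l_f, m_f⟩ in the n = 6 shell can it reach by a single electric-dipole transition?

6

E1 requires Δl = ±1, so l_f ∈ {3, 5}; with 0 ≤ l_f ≤ n_f−1 = 5, the allowed l_f values are {3, 5}.
For l_f = 3: m_f ∈ {m_i−1, m_i, m_i+1} ∩ [−3, 3] = {0, 1, 2} → 3 states.
For l_f = 5: m_f ∈ {m_i−1, m_i, m_i+1} ∩ [−5, 5] = {0, 1, 2} → 3 states.
Total: 6.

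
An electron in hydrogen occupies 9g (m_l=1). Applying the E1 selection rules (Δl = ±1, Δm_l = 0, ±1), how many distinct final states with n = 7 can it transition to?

6

E1 requires Δl = ±1, so l_f ∈ {3, 5}; with 0 ≤ l_f ≤ n_f−1 = 6, the allowed l_f values are {3, 5}.
For l_f = 3: m_f ∈ {m_i−1, m_i, m_i+1} ∩ [−3, 3] = {0, 1, 2} → 3 states.
For l_f = 5: m_f ∈ {m_i−1, m_i, m_i+1} ∩ [−5, 5] = {0, 1, 2} → 3 states.
Total: 6.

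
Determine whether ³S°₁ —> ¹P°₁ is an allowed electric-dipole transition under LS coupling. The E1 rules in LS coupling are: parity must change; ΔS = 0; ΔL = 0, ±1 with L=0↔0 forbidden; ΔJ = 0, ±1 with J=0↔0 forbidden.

forbidden

ΔS = 0: S: 1 → 0 — fails.
ΔL = 0, ±1 (not L=0↔0): L: 0 → 1, ΔL = +1 — passes.
ΔJ = 0, ±1 (not J=0↔0): J: 1 → 1, ΔJ = +0 — passes.
Parity must change: odd → odd — fails.
Rule(s) violated: parity, ΔS.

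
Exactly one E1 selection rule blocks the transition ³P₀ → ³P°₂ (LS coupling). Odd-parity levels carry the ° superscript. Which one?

Initial level: S=1, L=1, J=0, parity even. Final level: S=1, L=1, J=2, parity odd.
Parity must change: even → odd — ok.
ΔS = 0: S: 1 → 1 — ok.
ΔL = 0, ±1 (not L=0↔0): L: 1 → 1, ΔL = +0 — ok.
ΔJ = 0, ±1 (not J=0↔0): J: 0 → 2, ΔJ = +2 — fails.

the ΔJ = 0, ±1 rule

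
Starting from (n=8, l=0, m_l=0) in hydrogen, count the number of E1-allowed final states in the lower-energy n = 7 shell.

3

E1 requires Δl = ±1, so l_f ∈ {-1, 1}; with 0 ≤ l_f ≤ n_f−1 = 6, the allowed l_f values are {1}.
For l_f = 1: m_f ∈ {m_i−1, m_i, m_i+1} ∩ [−1, 1] = {-1, 0, 1} → 3 states.
Total: 3.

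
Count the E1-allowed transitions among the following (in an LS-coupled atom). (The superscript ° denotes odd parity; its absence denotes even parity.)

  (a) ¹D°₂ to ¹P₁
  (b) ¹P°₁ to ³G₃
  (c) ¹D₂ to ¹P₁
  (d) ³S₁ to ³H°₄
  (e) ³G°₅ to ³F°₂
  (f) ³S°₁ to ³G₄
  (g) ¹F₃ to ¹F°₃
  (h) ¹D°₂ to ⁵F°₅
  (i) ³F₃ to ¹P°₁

(a) allowed
(b) forbidden (ΔS, ΔL, ΔJ fail)
(c) forbidden (parity fails)
(d) forbidden (ΔL, ΔJ fail)
(e) forbidden (parity, ΔJ fail)
(f) forbidden (ΔL, ΔJ fail)
(g) allowed
(h) forbidden (parity, ΔS, ΔJ fail)
(i) forbidden (ΔS, ΔL, ΔJ fail)
Total allowed: 2 of 9.

2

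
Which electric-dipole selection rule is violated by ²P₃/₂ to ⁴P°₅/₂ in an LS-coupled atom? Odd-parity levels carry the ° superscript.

the ΔS = 0 rule

Reading off the term symbols: S 1/2→3/2, L 1→1, J 3/2→5/2, parity even→odd.
Parity must change: even → odd — ok.
ΔS = 0: S: 1/2 → 3/2 — fails.
ΔL = 0, ±1 (not L=0↔0): L: 1 → 1, ΔL = +0 — ok.
ΔJ = 0, ±1 (not J=0↔0): J: 3/2 → 5/2, ΔJ = +1 — ok.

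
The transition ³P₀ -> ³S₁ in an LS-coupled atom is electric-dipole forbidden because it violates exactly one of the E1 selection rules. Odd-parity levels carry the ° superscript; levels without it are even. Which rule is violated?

parity

Parity must change: even → even — ✗.
ΔS = 0: S: 1 → 1 — ✓.
ΔL = 0, ±1 (not L=0↔0): L: 1 → 0, ΔL = -1 — ✓.
ΔJ = 0, ±1 (not J=0↔0): J: 0 → 1, ΔJ = +1 — ✓.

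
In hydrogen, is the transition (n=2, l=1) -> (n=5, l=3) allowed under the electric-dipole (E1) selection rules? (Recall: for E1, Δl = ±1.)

Δl = 3 − 1 = +2; the E1 rule Δl = ±1 is fails.
The transition is electric-dipole forbidden.

forbidden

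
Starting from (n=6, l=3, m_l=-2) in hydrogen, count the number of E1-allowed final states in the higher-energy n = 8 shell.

5

E1 requires Δl = ±1, so l_f ∈ {2, 4}; with 0 ≤ l_f ≤ n_f−1 = 7, the allowed l_f values are {2, 4}.
For l_f = 2: m_f ∈ {m_i−1, m_i, m_i+1} ∩ [−2, 2] = {-2, -1} → 2 states.
For l_f = 4: m_f ∈ {m_i−1, m_i, m_i+1} ∩ [−4, 4] = {-3, -2, -1} → 3 states.
Total: 5.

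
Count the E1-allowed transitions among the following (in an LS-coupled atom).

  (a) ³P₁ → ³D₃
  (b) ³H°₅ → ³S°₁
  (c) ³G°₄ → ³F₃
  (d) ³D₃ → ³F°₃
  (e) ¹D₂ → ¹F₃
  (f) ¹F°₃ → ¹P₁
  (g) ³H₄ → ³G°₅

3

(a) forbidden (parity, ΔJ fail)
(b) forbidden (parity, ΔL, ΔJ fail)
(c) allowed
(d) allowed
(e) forbidden (parity fails)
(f) forbidden (ΔL, ΔJ fail)
(g) allowed
Total allowed: 3 of 7.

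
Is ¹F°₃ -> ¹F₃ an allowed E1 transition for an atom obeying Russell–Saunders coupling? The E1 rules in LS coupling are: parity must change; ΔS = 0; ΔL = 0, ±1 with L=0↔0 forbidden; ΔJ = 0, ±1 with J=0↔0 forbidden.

allowed

Parity must change: odd → even — satisfied.
ΔS = 0: S: 0 → 0 — satisfied.
ΔL = 0, ±1 (not L=0↔0): L: 3 → 3, ΔL = +0 — satisfied.
ΔJ = 0, ±1 (not J=0↔0): J: 3 → 3, ΔJ = +0 — satisfied.
All four E1 rules are satisfied.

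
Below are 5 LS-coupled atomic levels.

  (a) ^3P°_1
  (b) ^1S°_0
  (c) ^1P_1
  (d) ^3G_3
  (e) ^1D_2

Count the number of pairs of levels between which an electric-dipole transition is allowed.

1

(a)–(b): forbidden (parity, ΔS).
(a)–(c): forbidden (ΔS).
(a)–(d): forbidden (ΔL, ΔJ).
(a)–(e): forbidden (ΔS).
(b)–(c): allowed.
(b)–(d): forbidden (ΔS, ΔL, ΔJ).
(b)–(e): forbidden (ΔL, ΔJ).
(c)–(d): forbidden (parity, ΔS, ΔL, ΔJ).
(c)–(e): forbidden (parity).
(d)–(e): forbidden (parity, ΔS, ΔL).
Allowed pairs: 1 of 10.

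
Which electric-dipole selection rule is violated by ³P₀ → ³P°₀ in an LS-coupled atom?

the J=0 ↔ J=0 exclusion

Initial level: S=1, L=1, J=0, parity even. Final level: S=1, L=1, J=0, parity odd.
Parity must change: even → odd — satisfied.
ΔS = 0: S: 1 → 1 — satisfied.
ΔL = 0, ±1 (not L=0↔0): L: 1 → 1, ΔL = +0 — satisfied.
ΔJ = 0, ±1 (not J=0↔0): J: 0 → 0, ΔJ = +0 — violated.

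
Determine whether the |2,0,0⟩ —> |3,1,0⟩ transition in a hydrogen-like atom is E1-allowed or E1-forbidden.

Initial l = 0, final l = 1, so Δl = +1. E1 requires Δl = ±1: satisfied.
Δm_l = 0 − (0) = +0. E1 requires Δm_l = 0, ±1: satisfied.
All E1 selection rules are satisfied.

allowed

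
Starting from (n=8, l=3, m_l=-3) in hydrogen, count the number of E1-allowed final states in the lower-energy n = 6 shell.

E1 requires Δl = ±1, so l_f ∈ {2, 4}; with 0 ≤ l_f ≤ n_f−1 = 5, the allowed l_f values are {2, 4}.
For l_f = 2: m_f ∈ {m_i−1, m_i, m_i+1} ∩ [−2, 2] = {-2} → 1 state.
For l_f = 4: m_f ∈ {m_i−1, m_i, m_i+1} ∩ [−4, 4] = {-4, -3, -2} → 3 states.
Total: 4.

4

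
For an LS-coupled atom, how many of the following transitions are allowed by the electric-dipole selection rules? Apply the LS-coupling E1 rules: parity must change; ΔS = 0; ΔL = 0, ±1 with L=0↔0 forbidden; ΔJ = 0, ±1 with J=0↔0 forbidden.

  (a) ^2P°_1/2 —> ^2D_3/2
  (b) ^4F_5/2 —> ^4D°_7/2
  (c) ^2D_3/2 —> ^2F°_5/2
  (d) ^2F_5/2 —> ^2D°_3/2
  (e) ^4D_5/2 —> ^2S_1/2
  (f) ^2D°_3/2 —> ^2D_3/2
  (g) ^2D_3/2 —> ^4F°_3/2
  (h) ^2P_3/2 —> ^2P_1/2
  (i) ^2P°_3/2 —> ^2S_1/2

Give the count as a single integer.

6

(a) allowed
(b) allowed
(c) allowed
(d) allowed
(e) forbidden (parity, ΔS, ΔL, ΔJ fail)
(f) allowed
(g) forbidden (ΔS fails)
(h) forbidden (parity fails)
(i) allowed
Total allowed: 6 of 9.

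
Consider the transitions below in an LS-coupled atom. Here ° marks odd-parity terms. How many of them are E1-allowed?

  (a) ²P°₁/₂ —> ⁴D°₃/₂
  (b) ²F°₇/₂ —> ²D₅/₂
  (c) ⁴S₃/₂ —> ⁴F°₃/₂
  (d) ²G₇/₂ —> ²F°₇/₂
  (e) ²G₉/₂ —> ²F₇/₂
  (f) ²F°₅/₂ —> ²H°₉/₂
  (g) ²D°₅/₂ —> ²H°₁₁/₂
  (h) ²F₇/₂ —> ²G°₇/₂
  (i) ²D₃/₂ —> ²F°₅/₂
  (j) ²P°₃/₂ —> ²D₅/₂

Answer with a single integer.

5

(a) forbidden (parity, ΔS fail)
(b) allowed
(c) forbidden (ΔL fails)
(d) allowed
(e) forbidden (parity fails)
(f) forbidden (parity, ΔL, ΔJ fail)
(g) forbidden (parity, ΔL, ΔJ fail)
(h) allowed
(i) allowed
(j) allowed
Total allowed: 5 of 10.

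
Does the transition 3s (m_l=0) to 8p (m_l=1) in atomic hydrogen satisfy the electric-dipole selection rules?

allowed

Initial l = 0, final l = 1, so Δl = +1. E1 requires Δl = ±1: passes.
m_l: 0 → 1 (Δm_l = +1). |Δm_l| ≤ 1 passes.
All E1 selection rules are satisfied.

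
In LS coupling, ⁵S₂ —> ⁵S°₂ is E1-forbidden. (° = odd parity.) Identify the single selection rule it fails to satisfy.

Reading off the term symbols: S 2→2, L 0→0, J 2→2, parity even→odd.
ΔL = 0, ±1 (not L=0↔0): L: 0 → 0, ΔL = +0 — fails.
Parity must change: even → odd — ok.
ΔJ = 0, ±1 (not J=0↔0): J: 2 → 2, ΔJ = +0 — ok.
ΔS = 0: S: 2 → 2 — ok.

the L=0 ↔ L=0 exclusion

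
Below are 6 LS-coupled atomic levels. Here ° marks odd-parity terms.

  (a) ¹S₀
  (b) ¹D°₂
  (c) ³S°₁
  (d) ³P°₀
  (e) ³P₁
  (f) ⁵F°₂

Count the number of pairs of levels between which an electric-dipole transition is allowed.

(a)–(b): forbidden (ΔL, ΔJ).
(a)–(c): forbidden (ΔS, ΔL).
(a)–(d): forbidden (ΔS, ΔJ).
(a)–(e): forbidden (parity, ΔS).
(a)–(f): forbidden (ΔS, ΔL, ΔJ).
(b)–(c): forbidden (parity, ΔS, ΔL).
(b)–(d): forbidden (parity, ΔS, ΔJ).
(b)–(e): forbidden (ΔS).
(b)–(f): forbidden (parity, ΔS).
(c)–(d): forbidden (parity).
(c)–(e): allowed.
(c)–(f): forbidden (parity, ΔS, ΔL).
(d)–(e): allowed.
(d)–(f): forbidden (parity, ΔS, ΔL, ΔJ).
(e)–(f): forbidden (ΔS, ΔL).
Allowed pairs: 2 of 15.

2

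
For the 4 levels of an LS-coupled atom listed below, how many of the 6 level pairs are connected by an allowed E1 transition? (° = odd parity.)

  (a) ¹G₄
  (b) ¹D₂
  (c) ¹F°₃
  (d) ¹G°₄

(a)–(b): forbidden (parity, ΔL, ΔJ).
(a)–(c): allowed.
(a)–(d): allowed.
(b)–(c): allowed.
(b)–(d): forbidden (ΔL, ΔJ).
(c)–(d): forbidden (parity).
Allowed pairs: 3 of 6.

3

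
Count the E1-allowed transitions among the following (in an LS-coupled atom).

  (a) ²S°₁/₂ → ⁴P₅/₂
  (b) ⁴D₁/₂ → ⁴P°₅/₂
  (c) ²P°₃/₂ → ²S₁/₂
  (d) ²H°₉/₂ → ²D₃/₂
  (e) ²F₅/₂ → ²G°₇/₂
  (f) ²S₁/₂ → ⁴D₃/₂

2

(a) forbidden (ΔS, ΔJ fail)
(b) forbidden (ΔJ fails)
(c) allowed
(d) forbidden (ΔL, ΔJ fail)
(e) allowed
(f) forbidden (parity, ΔS, ΔL fail)
Total allowed: 2 of 6.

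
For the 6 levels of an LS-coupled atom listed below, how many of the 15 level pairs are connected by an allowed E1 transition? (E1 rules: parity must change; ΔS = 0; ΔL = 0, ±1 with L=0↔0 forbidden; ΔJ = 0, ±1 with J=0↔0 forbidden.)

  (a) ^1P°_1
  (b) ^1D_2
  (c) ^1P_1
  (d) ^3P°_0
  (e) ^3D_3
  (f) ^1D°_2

(a)–(b): allowed.
(a)–(c): allowed.
(a)–(d): forbidden (parity, ΔS).
(a)–(e): forbidden (ΔS, ΔJ).
(a)–(f): forbidden (parity).
(b)–(c): forbidden (parity).
(b)–(d): forbidden (ΔS, ΔJ).
(b)–(e): forbidden (parity, ΔS).
(b)–(f): allowed.
(c)–(d): forbidden (ΔS).
(c)–(e): forbidden (parity, ΔS, ΔJ).
(c)–(f): allowed.
(d)–(e): forbidden (ΔJ).
(d)–(f): forbidden (parity, ΔS, ΔJ).
(e)–(f): forbidden (ΔS).
Allowed pairs: 4 of 15.

4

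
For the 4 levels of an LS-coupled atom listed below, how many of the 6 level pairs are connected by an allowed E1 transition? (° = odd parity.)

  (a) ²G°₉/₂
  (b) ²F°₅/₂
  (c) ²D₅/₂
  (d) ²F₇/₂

3

(a)–(b): forbidden (parity, ΔJ).
(a)–(c): forbidden (ΔL, ΔJ).
(a)–(d): allowed.
(b)–(c): allowed.
(b)–(d): allowed.
(c)–(d): forbidden (parity).
Allowed pairs: 3 of 6.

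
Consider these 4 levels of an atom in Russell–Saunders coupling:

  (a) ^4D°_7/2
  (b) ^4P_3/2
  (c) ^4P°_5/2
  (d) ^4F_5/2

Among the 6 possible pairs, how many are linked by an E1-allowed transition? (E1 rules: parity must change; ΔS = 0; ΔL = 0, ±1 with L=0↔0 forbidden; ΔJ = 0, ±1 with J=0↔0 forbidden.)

(a)–(b): forbidden (ΔJ).
(a)–(c): forbidden (parity).
(a)–(d): allowed.
(b)–(c): allowed.
(b)–(d): forbidden (parity, ΔL).
(c)–(d): forbidden (ΔL).
Allowed pairs: 2 of 6.

2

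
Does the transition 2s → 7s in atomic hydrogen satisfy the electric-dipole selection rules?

forbidden

l: 0 → 0 (Δl = +0). Δl = ±1 violated.
The transition is electric-dipole forbidden.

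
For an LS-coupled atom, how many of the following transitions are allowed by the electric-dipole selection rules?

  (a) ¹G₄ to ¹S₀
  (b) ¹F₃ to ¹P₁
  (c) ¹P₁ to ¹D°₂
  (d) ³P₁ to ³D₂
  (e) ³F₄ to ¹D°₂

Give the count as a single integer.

1

(a) forbidden (parity, ΔL, ΔJ fail)
(b) forbidden (parity, ΔL, ΔJ fail)
(c) allowed
(d) forbidden (parity fails)
(e) forbidden (ΔS, ΔJ fail)
Total allowed: 1 of 5.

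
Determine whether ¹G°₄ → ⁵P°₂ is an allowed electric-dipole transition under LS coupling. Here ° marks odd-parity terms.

forbidden

Parity must change: odd → odd — fails.
ΔS = 0: S: 0 → 2 — fails.
ΔL = 0, ±1 (not L=0↔0): L: 4 → 1, ΔL = -3 — fails.
ΔJ = 0, ±1 (not J=0↔0): J: 4 → 2, ΔJ = -2 — fails.
Rule(s) violated: parity, ΔS, ΔL, ΔJ.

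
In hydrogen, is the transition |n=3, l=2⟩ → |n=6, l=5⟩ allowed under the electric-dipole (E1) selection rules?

Initial l = 2, final l = 5, so Δl = +3. E1 requires Δl = ±1: ✗.
The transition is electric-dipole forbidden.

forbidden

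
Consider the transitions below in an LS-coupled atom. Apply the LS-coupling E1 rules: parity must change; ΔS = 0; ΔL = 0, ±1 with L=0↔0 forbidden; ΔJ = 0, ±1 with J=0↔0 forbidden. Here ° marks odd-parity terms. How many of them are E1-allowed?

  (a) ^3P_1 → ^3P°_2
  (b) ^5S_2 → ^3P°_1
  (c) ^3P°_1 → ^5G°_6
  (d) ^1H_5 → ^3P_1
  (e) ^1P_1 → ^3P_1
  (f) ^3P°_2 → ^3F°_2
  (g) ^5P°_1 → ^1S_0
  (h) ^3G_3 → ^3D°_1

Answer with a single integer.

(a) allowed
(b) forbidden (ΔS fails)
(c) forbidden (parity, ΔS, ΔL, ΔJ fail)
(d) forbidden (parity, ΔS, ΔL, ΔJ fail)
(e) forbidden (parity, ΔS fail)
(f) forbidden (parity, ΔL fail)
(g) forbidden (ΔS fails)
(h) forbidden (ΔL, ΔJ fail)
Total allowed: 1 of 8.

1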